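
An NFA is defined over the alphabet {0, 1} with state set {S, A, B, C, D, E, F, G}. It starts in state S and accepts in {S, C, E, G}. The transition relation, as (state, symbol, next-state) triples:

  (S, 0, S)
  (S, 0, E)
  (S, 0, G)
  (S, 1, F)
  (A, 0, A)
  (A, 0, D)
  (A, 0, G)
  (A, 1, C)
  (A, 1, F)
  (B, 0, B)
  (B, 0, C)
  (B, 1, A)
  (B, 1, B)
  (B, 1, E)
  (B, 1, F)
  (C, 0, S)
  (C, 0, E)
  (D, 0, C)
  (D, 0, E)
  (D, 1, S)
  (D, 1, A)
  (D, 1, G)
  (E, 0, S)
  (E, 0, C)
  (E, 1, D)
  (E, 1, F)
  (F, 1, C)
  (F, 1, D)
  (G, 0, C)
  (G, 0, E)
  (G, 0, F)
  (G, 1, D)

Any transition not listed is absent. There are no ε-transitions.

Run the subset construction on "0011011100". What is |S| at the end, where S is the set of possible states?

7

Start in {S}.
Read '0': {S} → {S, E, G}.
Read '0': {S, E, G} → {S, C, E, F, G}.
Read '1': {S, C, E, F, G} → {C, D, F}.
Read '1': {C, D, F} → {S, A, C, D, G}.
Read '0': {S, A, C, D, G} → {S, A, C, D, E, F, G}.
Read '1': {S, A, C, D, E, F, G} → {S, A, C, D, F, G}.
Read '1': {S, A, C, D, F, G} → {S, A, C, D, F, G}.
Read '1': {S, A, C, D, F, G} → {S, A, C, D, F, G}.
Read '0': {S, A, C, D, F, G} → {S, A, C, D, E, F, G}.
Read '0': {S, A, C, D, E, F, G} → {S, A, C, D, E, F, G}.
That set has 7 states.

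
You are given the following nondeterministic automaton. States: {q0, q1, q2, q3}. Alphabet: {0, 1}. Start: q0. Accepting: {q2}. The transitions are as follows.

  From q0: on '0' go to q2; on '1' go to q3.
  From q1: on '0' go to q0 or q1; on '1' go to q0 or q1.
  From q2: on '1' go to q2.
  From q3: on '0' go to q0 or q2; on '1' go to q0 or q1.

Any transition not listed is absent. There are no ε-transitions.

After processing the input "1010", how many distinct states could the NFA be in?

Start in {q0}.
Read '1': q0→{q3}; now {q3}.
Read '0': q3→{q0, q2}; now {q0, q2}.
Read '1': q0→{q3}, q2→{q2}; now {q2, q3}.
Read '0': q2→∅, q3→{q0, q2}; now {q0, q2}.
That set has 2 states.

2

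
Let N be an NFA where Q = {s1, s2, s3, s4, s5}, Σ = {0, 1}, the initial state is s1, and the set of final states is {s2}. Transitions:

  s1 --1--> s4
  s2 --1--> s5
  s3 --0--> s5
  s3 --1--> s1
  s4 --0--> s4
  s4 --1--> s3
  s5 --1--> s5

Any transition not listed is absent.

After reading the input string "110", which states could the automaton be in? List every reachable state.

Start in {s1}.
Read '1': {s1} → {s4}.
Read '1': {s4} → {s3}.
Read '0': {s3} → {s5}.

{s5}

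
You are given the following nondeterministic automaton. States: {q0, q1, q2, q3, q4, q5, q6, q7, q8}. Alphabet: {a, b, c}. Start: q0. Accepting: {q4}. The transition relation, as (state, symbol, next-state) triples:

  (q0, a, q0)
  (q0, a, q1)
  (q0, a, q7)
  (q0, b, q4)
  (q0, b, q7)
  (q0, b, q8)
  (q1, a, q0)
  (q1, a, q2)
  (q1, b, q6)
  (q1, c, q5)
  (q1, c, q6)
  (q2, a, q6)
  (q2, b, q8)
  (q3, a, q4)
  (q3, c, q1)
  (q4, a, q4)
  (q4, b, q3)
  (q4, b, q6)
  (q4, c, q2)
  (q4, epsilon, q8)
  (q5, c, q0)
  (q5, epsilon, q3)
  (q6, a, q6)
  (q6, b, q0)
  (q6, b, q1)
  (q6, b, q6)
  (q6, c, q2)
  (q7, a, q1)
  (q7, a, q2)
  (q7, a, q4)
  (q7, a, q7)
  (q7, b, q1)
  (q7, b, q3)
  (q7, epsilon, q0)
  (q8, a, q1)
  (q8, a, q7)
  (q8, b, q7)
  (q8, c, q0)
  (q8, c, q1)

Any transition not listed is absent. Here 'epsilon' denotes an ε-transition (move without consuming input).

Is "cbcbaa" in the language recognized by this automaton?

Start in {q0}.
Read 'c': q0→∅; now ∅.
The set is empty and remains empty for the remaining 5 symbols.
The final set ∅ contains no accepting state.

No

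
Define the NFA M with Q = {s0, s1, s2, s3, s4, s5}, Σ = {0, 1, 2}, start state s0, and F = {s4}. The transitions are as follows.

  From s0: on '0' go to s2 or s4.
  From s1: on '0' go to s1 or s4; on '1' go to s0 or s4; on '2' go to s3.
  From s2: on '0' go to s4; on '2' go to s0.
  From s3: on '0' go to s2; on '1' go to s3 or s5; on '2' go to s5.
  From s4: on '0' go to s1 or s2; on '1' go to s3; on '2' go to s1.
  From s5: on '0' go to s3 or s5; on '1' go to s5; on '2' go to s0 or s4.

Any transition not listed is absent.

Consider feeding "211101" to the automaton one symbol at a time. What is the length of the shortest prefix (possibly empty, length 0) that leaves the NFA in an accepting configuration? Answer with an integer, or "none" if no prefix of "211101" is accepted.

Start in {s0}.
Read '2': s0→∅; now ∅.
The set is empty and remains empty for the remaining 5 symbols.
No reachable set along the way intersects F.

none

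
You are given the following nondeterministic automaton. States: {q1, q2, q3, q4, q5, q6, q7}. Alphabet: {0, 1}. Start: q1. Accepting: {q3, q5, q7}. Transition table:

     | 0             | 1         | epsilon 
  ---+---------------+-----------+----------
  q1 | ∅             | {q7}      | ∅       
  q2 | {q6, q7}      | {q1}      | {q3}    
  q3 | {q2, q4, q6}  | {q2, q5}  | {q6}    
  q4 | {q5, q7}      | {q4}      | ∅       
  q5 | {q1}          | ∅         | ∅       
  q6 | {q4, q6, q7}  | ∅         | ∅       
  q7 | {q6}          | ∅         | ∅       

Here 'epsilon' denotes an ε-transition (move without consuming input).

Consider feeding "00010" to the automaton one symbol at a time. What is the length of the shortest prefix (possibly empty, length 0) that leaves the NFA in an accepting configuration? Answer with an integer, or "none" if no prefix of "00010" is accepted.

none

Start in {q1}.
Read '0': q1→∅; now ∅.
The set is empty and remains empty for the remaining 4 symbols.
No reachable set along the way intersects F.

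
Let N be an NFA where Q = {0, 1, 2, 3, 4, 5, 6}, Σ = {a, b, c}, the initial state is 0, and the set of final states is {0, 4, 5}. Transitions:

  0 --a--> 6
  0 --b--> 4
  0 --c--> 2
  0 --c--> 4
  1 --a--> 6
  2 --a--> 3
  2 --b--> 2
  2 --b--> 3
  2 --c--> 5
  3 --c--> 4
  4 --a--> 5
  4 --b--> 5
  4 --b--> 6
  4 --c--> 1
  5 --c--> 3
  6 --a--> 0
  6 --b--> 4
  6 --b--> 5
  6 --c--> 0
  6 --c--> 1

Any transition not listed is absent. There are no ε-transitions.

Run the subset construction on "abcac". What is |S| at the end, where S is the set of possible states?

2

Start in {0}.
Read 'a': 0→{6}; now {6}.
Read 'b': 6→{4, 5}; now {4, 5}.
Read 'c': 4→{1}, 5→{3}; now {1, 3}.
Read 'a': 1→{6}, 3→∅; now {6}.
Read 'c': 6→{0, 1}; now {0, 1}.
That set has 2 states.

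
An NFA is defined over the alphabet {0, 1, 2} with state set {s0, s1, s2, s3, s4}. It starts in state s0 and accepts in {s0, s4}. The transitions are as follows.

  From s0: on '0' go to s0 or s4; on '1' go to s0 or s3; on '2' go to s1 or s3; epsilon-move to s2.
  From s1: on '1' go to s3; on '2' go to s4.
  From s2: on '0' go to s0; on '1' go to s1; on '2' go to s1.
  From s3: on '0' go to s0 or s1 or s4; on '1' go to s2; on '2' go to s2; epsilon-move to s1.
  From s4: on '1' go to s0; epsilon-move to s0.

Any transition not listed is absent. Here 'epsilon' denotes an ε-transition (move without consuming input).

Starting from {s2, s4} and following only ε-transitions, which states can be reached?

Begin with {s2, s4}.
ε-move s4 → s0; add s0.

{s0, s2, s4}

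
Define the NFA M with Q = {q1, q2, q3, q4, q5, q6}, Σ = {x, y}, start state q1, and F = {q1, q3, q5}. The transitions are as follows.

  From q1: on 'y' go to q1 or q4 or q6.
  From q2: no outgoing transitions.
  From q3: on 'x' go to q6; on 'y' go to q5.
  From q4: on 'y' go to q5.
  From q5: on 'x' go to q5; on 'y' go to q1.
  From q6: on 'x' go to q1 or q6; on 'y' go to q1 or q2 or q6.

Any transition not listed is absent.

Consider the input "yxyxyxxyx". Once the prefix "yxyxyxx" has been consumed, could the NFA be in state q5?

No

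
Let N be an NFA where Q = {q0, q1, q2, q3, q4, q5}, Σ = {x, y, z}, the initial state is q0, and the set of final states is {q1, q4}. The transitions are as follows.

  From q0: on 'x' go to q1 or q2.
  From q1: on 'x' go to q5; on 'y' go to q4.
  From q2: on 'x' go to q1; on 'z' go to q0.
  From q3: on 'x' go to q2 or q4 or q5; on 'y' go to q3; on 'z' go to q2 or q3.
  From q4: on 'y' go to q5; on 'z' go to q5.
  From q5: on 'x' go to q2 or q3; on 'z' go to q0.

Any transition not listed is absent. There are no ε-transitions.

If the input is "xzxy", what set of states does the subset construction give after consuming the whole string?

Start in {q0}.
Read 'x': {q0} → {q1, q2}.
Read 'z': {q1, q2} → {q0}.
Read 'x': {q0} → {q1, q2}.
Read 'y': {q1, q2} → {q4}.

{q4}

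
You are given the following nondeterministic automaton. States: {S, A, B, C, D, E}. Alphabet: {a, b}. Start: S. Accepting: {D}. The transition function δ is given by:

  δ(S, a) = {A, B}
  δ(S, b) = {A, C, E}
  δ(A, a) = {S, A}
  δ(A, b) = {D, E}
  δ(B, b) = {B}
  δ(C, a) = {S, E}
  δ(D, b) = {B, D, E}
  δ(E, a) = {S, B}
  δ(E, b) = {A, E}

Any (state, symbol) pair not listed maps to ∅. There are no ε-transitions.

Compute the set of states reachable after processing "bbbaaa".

{S, A, B}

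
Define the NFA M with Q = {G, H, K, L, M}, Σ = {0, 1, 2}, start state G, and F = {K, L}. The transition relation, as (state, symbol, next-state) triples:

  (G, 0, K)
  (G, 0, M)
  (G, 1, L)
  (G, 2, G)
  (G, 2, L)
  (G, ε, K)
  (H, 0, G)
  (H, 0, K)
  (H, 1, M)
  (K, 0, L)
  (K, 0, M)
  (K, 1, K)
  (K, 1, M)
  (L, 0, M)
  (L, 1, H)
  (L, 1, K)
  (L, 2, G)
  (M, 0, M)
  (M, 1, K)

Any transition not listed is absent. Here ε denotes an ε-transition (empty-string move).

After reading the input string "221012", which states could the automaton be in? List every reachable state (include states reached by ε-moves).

{G, K}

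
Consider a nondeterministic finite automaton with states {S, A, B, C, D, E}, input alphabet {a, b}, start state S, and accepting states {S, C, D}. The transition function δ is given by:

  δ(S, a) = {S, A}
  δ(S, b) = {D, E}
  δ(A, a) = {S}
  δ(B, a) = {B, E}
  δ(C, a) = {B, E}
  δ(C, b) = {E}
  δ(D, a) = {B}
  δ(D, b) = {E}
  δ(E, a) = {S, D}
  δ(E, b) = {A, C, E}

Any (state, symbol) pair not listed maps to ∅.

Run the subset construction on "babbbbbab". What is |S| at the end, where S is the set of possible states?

4

Start in {S}.
Read 'b': {S} → {D, E}.
Read 'a': {D, E} → {S, B, D}.
Read 'b': {S, B, D} → {D, E}.
Read 'b': {D, E} → {A, C, E}.
Read 'b': {A, C, E} → {A, C, E}.
Read 'b': {A, C, E} → {A, C, E}.
Read 'b': {A, C, E} → {A, C, E}.
Read 'a': {A, C, E} → {S, B, D, E}.
Read 'b': {S, B, D, E} → {A, C, D, E}.
That set has 4 states.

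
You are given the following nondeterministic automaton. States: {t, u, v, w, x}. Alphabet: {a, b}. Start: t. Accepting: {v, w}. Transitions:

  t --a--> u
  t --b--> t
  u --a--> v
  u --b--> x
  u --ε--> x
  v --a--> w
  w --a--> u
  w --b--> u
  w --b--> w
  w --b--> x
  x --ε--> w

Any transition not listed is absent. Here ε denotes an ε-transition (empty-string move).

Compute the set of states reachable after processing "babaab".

Start in {t}.
Read 'b': t→{t}; now {t}.
Read 'a': t→{u}; union {u}; ε-closure = {u, w, x}.
Read 'b': u→{x}, w→{u, w, x}, x→∅; now {u, w, x}.
Read 'a': u→{v}, w→{u}, x→∅; union {u, v}; ε-closure = {u, v, w, x}.
Read 'a': u→{v}, v→{w}, w→{u}, x→∅; union {u, v, w}; ε-closure = {u, v, w, x}.
Read 'b': u→{x}, v→∅, w→{u, w, x}, x→∅; now {u, w, x}.

{u, w, x}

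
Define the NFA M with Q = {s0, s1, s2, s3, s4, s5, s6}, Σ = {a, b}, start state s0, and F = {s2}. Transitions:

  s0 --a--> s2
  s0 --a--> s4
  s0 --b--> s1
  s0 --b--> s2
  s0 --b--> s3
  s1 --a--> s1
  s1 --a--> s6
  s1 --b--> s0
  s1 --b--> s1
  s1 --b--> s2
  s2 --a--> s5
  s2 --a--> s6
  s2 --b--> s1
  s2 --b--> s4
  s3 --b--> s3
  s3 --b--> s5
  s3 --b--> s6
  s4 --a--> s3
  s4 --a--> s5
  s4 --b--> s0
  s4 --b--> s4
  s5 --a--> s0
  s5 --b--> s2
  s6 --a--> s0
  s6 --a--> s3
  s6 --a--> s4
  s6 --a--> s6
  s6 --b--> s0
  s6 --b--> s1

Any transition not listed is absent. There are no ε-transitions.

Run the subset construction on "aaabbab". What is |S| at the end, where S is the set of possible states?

7

Start in {s0}.
Read 'a': s0→{s2, s4}; now {s2, s4}.
Read 'a': s2→{s5, s6}, s4→{s3, s5}; now {s3, s5, s6}.
Read 'a': s3→∅, s5→{s0}, s6→{s0, s3, s4, s6}; now {s0, s3, s4, s6}.
Read 'b': s0→{s1, s2, s3}, s3→{s3, s5, s6}, s4→{s0, s4}, s6→{s0, s1}; now {s0, s1, s2, s3, s4, s5, s6}.
Read 'b': s0→{s1, s2, s3}, s1→{s0, s1, s2}, s2→{s1, s4}, s3→{s3, s5, s6}, s4→{s0, s4}, s5→{s2}, s6→{s0, s1}; now {s0, s1, s2, s3, s4, s5, s6}.
Read 'a': s0→{s2, s4}, s1→{s1, s6}, s2→{s5, s6}, s3→∅, s4→{s3, s5}, s5→{s0}, s6→{s0, s3, s4, s6}; now {s0, s1, s2, s3, s4, s5, s6}.
Read 'b': s0→{s1, s2, s3}, s1→{s0, s1, s2}, s2→{s1, s4}, s3→{s3, s5, s6}, s4→{s0, s4}, s5→{s2}, s6→{s0, s1}; now {s0, s1, s2, s3, s4, s5, s6}.
That set has 7 states.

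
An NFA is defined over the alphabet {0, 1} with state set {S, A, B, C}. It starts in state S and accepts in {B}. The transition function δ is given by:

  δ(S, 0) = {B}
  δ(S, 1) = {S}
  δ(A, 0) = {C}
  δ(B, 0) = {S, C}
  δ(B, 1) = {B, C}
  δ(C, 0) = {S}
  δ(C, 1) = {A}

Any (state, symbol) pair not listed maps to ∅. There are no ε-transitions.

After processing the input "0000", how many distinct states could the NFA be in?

Start in {S}.
Read '0': {S} → {B}.
Read '0': {B} → {S, C}.
Read '0': {S, C} → {S, B}.
Read '0': {S, B} → {S, B, C}.
That set has 3 states.

3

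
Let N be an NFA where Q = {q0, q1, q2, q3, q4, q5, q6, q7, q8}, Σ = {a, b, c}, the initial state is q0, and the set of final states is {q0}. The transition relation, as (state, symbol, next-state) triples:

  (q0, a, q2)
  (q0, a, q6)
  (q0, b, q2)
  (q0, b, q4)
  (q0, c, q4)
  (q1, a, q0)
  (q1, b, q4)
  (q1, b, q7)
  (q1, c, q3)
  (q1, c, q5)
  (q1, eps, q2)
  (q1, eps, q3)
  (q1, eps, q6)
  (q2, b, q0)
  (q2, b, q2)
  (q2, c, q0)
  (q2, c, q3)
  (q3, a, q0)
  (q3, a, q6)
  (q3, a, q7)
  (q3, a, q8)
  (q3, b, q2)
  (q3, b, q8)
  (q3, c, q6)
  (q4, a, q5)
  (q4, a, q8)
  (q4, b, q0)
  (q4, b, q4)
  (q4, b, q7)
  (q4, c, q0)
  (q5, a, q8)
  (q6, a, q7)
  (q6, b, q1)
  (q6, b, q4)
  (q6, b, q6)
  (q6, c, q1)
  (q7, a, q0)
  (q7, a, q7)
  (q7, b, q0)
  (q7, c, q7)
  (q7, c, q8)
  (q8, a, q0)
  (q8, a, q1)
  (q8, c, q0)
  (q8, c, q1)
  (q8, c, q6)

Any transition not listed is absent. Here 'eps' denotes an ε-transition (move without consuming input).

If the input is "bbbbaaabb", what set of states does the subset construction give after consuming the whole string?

Start in {q0}.
Read 'b': {q0} → {q2, q4}.
Read 'b': {q2, q4} → {q0, q2, q4, q7}.
Read 'b': {q0, q2, q4, q7} → {q0, q2, q4, q7}.
Read 'b': {q0, q2, q4, q7} → {q0, q2, q4, q7}.
Read 'a': {q0, q2, q4, q7} → {q0, q2, q5, q6, q7, q8}.
Read 'a': {q0, q2, q5, q6, q7, q8} → {q0, q1, q2, q3, q6, q7, q8}.
Read 'a': {q0, q1, q2, q3, q6, q7, q8} → {q0, q1, q2, q3, q6, q7, q8}.
Read 'b': {q0, q1, q2, q3, q6, q7, q8} → {q0, q1, q2, q3, q4, q6, q7, q8}.
Read 'b': {q0, q1, q2, q3, q4, q6, q7, q8} → {q0, q1, q2, q3, q4, q6, q7, q8}.

{q0, q1, q2, q3, q4, q6, q7, q8}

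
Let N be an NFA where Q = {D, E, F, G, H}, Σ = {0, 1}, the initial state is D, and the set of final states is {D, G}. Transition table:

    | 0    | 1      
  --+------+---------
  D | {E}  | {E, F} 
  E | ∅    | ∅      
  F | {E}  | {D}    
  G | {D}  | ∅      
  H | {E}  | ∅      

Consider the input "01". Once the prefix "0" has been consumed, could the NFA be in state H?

Start in {D}.
Read '0': D→{E}; now {E}.
State H is not in {E}.

No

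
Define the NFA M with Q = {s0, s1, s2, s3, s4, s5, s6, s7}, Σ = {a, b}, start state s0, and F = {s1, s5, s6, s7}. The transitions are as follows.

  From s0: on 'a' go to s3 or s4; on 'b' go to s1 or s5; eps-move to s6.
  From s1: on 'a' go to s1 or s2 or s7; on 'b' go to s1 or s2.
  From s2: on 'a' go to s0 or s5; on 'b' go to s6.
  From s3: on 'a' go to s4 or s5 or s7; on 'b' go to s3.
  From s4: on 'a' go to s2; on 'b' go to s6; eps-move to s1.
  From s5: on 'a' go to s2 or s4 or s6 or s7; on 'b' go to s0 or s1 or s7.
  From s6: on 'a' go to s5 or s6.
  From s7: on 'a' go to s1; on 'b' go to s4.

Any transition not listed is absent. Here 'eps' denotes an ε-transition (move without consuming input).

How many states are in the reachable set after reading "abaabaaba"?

8

Start: ε-closure({s0}) = {s0, s6}.
Read 'a': {s0, s6} → {s1, s3, s4, s5, s6}.
Read 'b': {s1, s3, s4, s5, s6} → {s0, s1, s2, s3, s6, s7}.
Read 'a': {s0, s1, s2, s3, s6, s7} → {s0, s1, s2, s3, s4, s5, s6, s7}.
Read 'a': {s0, s1, s2, s3, s4, s5, s6, s7} → {s0, s1, s2, s3, s4, s5, s6, s7}.
Read 'b': {s0, s1, s2, s3, s4, s5, s6, s7} → {s0, s1, s2, s3, s4, s5, s6, s7}.
Read 'a': {s0, s1, s2, s3, s4, s5, s6, s7} → {s0, s1, s2, s3, s4, s5, s6, s7}.
Read 'a': {s0, s1, s2, s3, s4, s5, s6, s7} → {s0, s1, s2, s3, s4, s5, s6, s7}.
Read 'b': {s0, s1, s2, s3, s4, s5, s6, s7} → {s0, s1, s2, s3, s4, s5, s6, s7}.
Read 'a': {s0, s1, s2, s3, s4, s5, s6, s7} → {s0, s1, s2, s3, s4, s5, s6, s7}.
That set has 8 states.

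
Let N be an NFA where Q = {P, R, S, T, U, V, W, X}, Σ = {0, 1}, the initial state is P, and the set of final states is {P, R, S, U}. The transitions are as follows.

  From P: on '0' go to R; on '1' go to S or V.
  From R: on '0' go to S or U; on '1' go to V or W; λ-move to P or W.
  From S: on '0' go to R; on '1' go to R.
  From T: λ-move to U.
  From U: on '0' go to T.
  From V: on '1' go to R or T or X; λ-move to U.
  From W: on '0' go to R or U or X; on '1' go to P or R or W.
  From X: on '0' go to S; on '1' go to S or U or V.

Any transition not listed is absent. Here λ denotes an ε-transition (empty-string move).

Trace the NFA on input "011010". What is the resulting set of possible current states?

{P, R, S, T, U, W, X}

Start in {P}.
Read '0': P→{R}; union {R}; ε-closure = {P, R, W}.
Read '1': P→{S, V}, R→{V, W}, W→{P, R, W}; union {P, R, S, V, W}; ε-closure = {P, R, S, U, V, W}.
Read '1': P→{S, V}, R→{V, W}, S→{R}, U→∅, V→{R, T, X}, W→{P, R, W}; union {P, R, S, T, V, W, X}; ε-closure = {P, R, S, T, U, V, W, X}.
Read '0': P→{R}, R→{S, U}, S→{R}, T→∅, U→{T}, V→∅, W→{R, U, X}, X→{S}; union {R, S, T, U, X}; ε-closure = {P, R, S, T, U, W, X}.
Read '1': P→{S, V}, R→{V, W}, S→{R}, T→∅, U→∅, W→{P, R, W}, X→{S, U, V}; now {P, R, S, U, V, W}.
Read '0': P→{R}, R→{S, U}, S→{R}, U→{T}, V→∅, W→{R, U, X}; union {R, S, T, U, X}; ε-closure = {P, R, S, T, U, W, X}.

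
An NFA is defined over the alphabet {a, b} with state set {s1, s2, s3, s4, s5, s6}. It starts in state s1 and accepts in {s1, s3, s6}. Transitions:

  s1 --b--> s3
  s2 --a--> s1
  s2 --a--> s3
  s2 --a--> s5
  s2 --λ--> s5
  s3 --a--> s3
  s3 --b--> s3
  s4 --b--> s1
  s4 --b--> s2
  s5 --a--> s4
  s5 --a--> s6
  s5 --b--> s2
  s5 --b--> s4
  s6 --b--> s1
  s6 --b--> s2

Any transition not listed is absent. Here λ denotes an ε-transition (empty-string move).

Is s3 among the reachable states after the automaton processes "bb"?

Start in {s1}.
Read 'b': s1→{s3}; now {s3}.
Read 'b': s3→{s3}; now {s3}.
State s3 is in {s3}.

Yes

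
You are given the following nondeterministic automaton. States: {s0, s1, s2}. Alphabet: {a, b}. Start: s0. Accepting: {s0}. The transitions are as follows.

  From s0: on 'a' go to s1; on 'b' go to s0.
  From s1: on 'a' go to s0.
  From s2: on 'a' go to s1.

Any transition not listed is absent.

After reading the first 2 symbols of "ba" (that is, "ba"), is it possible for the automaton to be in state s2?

Start in {s0}.
Read 'b': {s0} → {s0}.
Read 'a': {s0} → {s1}.
State s2 is not in {s1}.

No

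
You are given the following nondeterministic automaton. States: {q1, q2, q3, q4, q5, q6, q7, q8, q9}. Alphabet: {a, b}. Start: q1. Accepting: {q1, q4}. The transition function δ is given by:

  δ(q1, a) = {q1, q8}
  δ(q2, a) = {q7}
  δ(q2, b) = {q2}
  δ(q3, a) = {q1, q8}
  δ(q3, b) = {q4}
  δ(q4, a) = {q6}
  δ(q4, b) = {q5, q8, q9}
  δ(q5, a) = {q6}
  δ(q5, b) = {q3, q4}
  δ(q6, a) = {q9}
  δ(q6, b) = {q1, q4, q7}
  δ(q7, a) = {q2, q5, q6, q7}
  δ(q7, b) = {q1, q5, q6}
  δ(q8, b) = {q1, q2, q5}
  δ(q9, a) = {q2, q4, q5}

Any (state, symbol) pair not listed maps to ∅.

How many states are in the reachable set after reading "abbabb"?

9

Start in {q1}.
Read 'a': {q1} → {q1, q8}.
Read 'b': {q1, q8} → {q1, q2, q5}.
Read 'b': {q1, q2, q5} → {q2, q3, q4}.
Read 'a': {q2, q3, q4} → {q1, q6, q7, q8}.
Read 'b': {q1, q6, q7, q8} → {q1, q2, q4, q5, q6, q7}.
Read 'b': {q1, q2, q4, q5, q6, q7} → {q1, q2, q3, q4, q5, q6, q7, q8, q9}.
That set has 9 states.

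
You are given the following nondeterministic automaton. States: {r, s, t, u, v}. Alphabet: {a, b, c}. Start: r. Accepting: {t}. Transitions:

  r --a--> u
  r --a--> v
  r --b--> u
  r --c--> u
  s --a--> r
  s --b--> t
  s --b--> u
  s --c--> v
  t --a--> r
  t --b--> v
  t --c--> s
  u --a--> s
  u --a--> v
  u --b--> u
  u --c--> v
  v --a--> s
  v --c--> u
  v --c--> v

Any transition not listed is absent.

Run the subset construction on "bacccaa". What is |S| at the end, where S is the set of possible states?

2

Start in {r}.
Read 'b': {r} → {u}.
Read 'a': {u} → {s, v}.
Read 'c': {s, v} → {u, v}.
Read 'c': {u, v} → {u, v}.
Read 'c': {u, v} → {u, v}.
Read 'a': {u, v} → {s, v}.
Read 'a': {s, v} → {r, s}.
That set has 2 states.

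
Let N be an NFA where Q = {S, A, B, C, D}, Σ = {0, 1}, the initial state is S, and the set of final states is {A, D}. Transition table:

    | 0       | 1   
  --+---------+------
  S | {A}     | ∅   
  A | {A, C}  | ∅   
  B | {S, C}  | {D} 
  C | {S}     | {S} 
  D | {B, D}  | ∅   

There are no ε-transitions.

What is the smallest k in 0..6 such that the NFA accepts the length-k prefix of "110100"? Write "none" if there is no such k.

none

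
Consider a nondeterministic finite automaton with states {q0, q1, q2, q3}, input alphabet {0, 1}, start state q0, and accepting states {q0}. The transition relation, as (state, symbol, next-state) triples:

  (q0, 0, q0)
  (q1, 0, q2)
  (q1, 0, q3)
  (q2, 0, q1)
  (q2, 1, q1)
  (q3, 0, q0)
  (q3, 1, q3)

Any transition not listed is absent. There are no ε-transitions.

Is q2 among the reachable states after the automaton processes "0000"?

No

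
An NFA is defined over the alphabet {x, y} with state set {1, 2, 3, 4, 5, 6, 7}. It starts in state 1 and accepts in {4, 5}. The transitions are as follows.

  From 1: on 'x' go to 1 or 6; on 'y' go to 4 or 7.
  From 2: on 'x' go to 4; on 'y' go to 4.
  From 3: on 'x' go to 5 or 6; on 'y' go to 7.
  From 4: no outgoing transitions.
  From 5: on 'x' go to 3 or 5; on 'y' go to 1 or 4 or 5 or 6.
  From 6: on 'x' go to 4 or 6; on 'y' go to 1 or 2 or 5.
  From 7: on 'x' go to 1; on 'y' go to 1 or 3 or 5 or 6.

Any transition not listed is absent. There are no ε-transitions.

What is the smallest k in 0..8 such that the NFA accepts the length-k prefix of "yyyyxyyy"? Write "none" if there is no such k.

1

Start in {1}.
Read 'y': {1} → {4, 7}.
None of the earlier sets intersect F, but {4, 7} does.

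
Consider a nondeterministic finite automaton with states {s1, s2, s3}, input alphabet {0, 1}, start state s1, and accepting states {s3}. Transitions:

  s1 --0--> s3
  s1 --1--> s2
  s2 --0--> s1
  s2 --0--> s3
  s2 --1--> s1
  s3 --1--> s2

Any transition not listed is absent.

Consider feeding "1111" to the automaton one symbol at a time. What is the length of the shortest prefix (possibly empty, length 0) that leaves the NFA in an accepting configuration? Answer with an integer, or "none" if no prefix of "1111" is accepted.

Start in {s1}.
Read '1': s1→{s2}; now {s2}.
Read '1': s2→{s1}; now {s1}.
Read '1': s1→{s2}; now {s2}.
Read '1': s2→{s1}; now {s1}.
No reachable set along the way intersects F.

none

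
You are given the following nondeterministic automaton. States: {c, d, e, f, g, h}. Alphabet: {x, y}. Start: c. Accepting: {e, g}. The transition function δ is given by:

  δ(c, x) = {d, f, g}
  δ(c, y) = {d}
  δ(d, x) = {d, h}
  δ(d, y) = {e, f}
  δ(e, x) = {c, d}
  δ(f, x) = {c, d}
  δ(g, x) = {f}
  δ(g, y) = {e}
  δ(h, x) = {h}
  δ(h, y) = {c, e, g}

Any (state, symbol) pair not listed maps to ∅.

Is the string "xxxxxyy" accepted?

Yes

Start in {c}.
Read 'x': c→{d, f, g}; now {d, f, g}.
Read 'x': d→{d, h}, f→{c, d}, g→{f}; now {c, d, f, h}.
Read 'x': c→{d, f, g}, d→{d, h}, f→{c, d}, h→{h}; now {c, d, f, g, h}.
Read 'x': c→{d, f, g}, d→{d, h}, f→{c, d}, g→{f}, h→{h}; now {c, d, f, g, h}.
Read 'x': c→{d, f, g}, d→{d, h}, f→{c, d}, g→{f}, h→{h}; now {c, d, f, g, h}.
Read 'y': c→{d}, d→{e, f}, f→∅, g→{e}, h→{c, e, g}; now {c, d, e, f, g}.
Read 'y': c→{d}, d→{e, f}, e→∅, f→∅, g→{e}; now {d, e, f}.
The final set {d, e, f} contains the accepting state e.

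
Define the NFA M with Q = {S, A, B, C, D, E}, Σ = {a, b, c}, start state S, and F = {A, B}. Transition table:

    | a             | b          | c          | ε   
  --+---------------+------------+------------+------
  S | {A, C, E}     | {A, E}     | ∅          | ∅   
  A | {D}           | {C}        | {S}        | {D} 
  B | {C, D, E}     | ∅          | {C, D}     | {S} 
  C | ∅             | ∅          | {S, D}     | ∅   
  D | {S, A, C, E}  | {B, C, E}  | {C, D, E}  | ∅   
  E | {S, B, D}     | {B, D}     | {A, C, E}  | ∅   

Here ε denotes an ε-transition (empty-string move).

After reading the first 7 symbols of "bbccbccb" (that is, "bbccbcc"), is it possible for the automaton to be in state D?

Yes

Start in {S}.
Read 'b': S→{A, E}; union {A, E}; ε-closure = {A, D, E}.
Read 'b': A→{C}, D→{B, C, E}, E→{B, D}; union {B, C, D, E}; ε-closure = {S, B, C, D, E}.
Read 'c': S→∅, B→{C, D}, C→{S, D}, D→{C, D, E}, E→{A, C, E}; now {S, A, C, D, E}.
Read 'c': S→∅, A→{S}, C→{S, D}, D→{C, D, E}, E→{A, C, E}; now {S, A, C, D, E}.
Read 'b': S→{A, E}, A→{C}, C→∅, D→{B, C, E}, E→{B, D}; union {A, B, C, D, E}; ε-closure = {S, A, B, C, D, E}.
Read 'c': S→∅, A→{S}, B→{C, D}, C→{S, D}, D→{C, D, E}, E→{A, C, E}; now {S, A, C, D, E}.
Read 'c': S→∅, A→{S}, C→{S, D}, D→{C, D, E}, E→{A, C, E}; now {S, A, C, D, E}.
State D is in {S, A, C, D, E}.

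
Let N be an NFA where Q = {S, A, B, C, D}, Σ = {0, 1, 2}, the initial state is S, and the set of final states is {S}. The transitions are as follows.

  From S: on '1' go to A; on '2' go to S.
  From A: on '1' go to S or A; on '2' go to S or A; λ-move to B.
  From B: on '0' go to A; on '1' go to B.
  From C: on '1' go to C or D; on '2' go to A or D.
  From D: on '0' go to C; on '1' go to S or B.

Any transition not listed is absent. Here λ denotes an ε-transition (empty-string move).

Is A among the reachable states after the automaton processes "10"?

Start in {S}.
Read '1': {S} → {A, B}.
Read '0': {A, B} → {A, B}.
State A is in {A, B}.

Yes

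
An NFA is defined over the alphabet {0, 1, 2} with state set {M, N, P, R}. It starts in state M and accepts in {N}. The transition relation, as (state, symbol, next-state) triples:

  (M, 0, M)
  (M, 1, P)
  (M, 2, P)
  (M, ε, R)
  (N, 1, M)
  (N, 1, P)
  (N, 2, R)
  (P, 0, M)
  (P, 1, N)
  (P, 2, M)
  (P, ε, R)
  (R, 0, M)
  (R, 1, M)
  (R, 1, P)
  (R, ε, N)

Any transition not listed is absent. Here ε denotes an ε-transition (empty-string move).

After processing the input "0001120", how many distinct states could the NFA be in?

3

Start: ε-closure({M}) = {M, N, R}.
Read '0': {M, N, R} → {M, N, R}.
Read '0': {M, N, R} → {M, N, R}.
Read '0': {M, N, R} → {M, N, R}.
Read '1': {M, N, R} → {M, N, P, R}.
Read '1': {M, N, P, R} → {M, N, P, R}.
Read '2': {M, N, P, R} → {M, N, P, R}.
Read '0': {M, N, P, R} → {M, N, R}.
That set has 3 states.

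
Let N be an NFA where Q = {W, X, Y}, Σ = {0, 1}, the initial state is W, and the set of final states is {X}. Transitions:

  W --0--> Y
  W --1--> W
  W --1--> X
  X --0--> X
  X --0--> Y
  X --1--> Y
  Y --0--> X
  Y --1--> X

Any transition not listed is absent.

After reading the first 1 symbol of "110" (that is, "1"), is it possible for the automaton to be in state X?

Start in {W}.
Read '1': W→{W, X}; now {W, X}.
State X is in {W, X}.

Yes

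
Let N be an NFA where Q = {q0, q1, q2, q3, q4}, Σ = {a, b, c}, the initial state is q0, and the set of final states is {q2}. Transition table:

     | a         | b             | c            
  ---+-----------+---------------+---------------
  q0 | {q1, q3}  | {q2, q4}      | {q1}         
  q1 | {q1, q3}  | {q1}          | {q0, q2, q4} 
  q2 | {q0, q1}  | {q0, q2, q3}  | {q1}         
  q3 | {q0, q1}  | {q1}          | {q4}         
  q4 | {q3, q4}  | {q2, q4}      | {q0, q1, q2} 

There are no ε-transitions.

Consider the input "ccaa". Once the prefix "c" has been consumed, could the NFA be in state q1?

Yes

Start in {q0}.
Read 'c': q0→{q1}; now {q1}.
State q1 is in {q1}.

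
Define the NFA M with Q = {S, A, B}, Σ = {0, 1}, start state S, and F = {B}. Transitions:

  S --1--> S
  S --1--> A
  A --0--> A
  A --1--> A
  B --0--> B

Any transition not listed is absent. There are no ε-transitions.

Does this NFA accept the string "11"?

No

Start in {S}.
Read '1': S→{S, A}; now {S, A}.
Read '1': S→{S, A}, A→{A}; now {S, A}.
The final set {S, A} contains no accepting state.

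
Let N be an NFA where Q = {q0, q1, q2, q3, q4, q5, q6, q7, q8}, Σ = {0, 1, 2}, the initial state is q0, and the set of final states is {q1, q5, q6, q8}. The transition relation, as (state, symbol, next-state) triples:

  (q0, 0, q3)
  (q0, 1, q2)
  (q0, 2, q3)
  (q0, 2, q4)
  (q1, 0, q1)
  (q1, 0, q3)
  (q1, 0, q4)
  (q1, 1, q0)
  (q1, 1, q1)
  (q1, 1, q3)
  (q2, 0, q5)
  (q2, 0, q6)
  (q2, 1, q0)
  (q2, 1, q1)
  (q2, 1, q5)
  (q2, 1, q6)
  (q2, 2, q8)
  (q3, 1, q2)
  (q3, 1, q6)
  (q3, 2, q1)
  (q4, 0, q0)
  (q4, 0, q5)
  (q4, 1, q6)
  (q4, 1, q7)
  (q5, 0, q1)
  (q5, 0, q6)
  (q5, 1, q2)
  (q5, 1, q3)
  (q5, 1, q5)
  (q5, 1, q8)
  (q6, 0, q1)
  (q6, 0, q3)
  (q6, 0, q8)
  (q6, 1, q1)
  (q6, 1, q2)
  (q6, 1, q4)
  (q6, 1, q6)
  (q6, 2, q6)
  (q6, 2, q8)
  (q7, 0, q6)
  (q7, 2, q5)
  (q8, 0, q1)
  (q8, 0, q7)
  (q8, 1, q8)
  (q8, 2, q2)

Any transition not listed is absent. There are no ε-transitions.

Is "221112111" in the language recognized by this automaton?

Start in {q0}.
Read '2': {q0} → {q3, q4}.
Read '2': {q3, q4} → {q1}.
Read '1': {q1} → {q0, q1, q3}.
Read '1': {q0, q1, q3} → {q0, q1, q2, q3, q6}.
Read '1': {q0, q1, q2, q3, q6} → {q0, q1, q2, q3, q4, q5, q6}.
Read '2': {q0, q1, q2, q3, q4, q5, q6} → {q1, q3, q4, q6, q8}.
Read '1': {q1, q3, q4, q6, q8} → {q0, q1, q2, q3, q4, q6, q7, q8}.
Read '1': {q0, q1, q2, q3, q4, q6, q7, q8} → {q0, q1, q2, q3, q4, q5, q6, q7, q8}.
Read '1': {q0, q1, q2, q3, q4, q5, q6, q7, q8} → {q0, q1, q2, q3, q4, q5, q6, q7, q8}.
The final set {q0, q1, q2, q3, q4, q5, q6, q7, q8} contains the accepting states q1, q5, q6, q8.

Yes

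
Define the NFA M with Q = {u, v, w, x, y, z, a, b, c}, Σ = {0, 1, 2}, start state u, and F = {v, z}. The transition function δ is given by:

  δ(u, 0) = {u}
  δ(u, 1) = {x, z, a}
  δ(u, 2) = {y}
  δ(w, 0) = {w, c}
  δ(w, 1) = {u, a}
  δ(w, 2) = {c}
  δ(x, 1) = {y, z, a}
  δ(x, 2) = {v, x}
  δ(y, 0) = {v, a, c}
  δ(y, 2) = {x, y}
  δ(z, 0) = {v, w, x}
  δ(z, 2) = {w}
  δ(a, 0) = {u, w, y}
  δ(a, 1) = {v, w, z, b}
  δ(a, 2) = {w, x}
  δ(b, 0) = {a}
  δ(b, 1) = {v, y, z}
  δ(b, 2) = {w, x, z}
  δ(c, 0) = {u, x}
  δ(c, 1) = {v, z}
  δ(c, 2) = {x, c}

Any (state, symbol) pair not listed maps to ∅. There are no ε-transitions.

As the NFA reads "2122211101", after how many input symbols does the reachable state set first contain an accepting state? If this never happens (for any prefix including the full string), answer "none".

none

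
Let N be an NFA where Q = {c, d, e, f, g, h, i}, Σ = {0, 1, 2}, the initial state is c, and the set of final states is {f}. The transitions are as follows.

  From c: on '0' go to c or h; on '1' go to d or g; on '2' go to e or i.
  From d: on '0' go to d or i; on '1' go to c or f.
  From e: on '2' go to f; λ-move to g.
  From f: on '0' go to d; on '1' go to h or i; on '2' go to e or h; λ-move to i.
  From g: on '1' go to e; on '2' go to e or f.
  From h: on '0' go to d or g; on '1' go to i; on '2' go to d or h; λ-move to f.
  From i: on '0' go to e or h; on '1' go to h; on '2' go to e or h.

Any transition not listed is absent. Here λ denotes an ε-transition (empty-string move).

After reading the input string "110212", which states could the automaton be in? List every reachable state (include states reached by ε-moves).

{d, e, f, g, h, i}

Start in {c}.
Read '1': c→{d, g}; now {d, g}.
Read '1': d→{c, f}, g→{e}; union {c, e, f}; ε-closure = {c, e, f, g, i}.
Read '0': c→{c, h}, e→∅, f→{d}, g→∅, i→{e, h}; union {c, d, e, h}; ε-closure = {c, d, e, f, g, h, i}.
Read '2': c→{e, i}, d→∅, e→{f}, f→{e, h}, g→{e, f}, h→{d, h}, i→{e, h}; union {d, e, f, h, i}; ε-closure = {d, e, f, g, h, i}.
Read '1': d→{c, f}, e→∅, f→{h, i}, g→{e}, h→{i}, i→{h}; union {c, e, f, h, i}; ε-closure = {c, e, f, g, h, i}.
Read '2': c→{e, i}, e→{f}, f→{e, h}, g→{e, f}, h→{d, h}, i→{e, h}; union {d, e, f, h, i}; ε-closure = {d, e, f, g, h, i}.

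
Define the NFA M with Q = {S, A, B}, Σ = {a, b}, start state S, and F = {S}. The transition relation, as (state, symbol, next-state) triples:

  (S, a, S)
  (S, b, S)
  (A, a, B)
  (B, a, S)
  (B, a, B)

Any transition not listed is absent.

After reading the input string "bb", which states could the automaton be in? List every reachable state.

{S}

Start in {S}.
Read 'b': S→{S}; now {S}.
Read 'b': S→{S}; now {S}.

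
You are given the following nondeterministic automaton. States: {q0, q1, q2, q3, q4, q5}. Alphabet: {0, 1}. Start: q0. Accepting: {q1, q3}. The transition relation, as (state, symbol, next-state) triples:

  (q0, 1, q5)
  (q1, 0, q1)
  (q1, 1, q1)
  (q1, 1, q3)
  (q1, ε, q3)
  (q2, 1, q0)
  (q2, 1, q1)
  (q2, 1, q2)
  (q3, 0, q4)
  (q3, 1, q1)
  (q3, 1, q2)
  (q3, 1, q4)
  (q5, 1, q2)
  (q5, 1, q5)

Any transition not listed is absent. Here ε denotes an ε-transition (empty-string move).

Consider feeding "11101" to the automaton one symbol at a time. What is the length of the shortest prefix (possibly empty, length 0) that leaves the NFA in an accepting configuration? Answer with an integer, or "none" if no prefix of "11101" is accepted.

Start in {q0}.
Read '1': q0→{q5}; now {q5}.
Read '1': q5→{q2, q5}; now {q2, q5}.
Read '1': q2→{q0, q1, q2}, q5→{q2, q5}; union {q0, q1, q2, q5}; ε-closure = {q0, q1, q2, q3, q5}.
None of the earlier sets intersect F, but {q0, q1, q2, q3, q5} does.

3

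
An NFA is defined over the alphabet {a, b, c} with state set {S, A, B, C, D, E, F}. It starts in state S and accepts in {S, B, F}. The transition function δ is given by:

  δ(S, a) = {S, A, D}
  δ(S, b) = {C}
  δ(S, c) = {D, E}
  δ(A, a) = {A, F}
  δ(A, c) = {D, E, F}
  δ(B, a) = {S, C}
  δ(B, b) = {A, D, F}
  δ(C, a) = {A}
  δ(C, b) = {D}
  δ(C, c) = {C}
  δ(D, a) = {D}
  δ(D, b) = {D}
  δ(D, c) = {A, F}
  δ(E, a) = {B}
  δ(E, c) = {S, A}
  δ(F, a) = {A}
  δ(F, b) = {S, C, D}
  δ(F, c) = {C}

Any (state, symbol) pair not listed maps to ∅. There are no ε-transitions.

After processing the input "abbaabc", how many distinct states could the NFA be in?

2

Start in {S}.
Read 'a': S→{S, A, D}; now {S, A, D}.
Read 'b': S→{C}, A→∅, D→{D}; now {C, D}.
Read 'b': C→{D}, D→{D}; now {D}.
Read 'a': D→{D}; now {D}.
Read 'a': D→{D}; now {D}.
Read 'b': D→{D}; now {D}.
Read 'c': D→{A, F}; now {A, F}.
That set has 2 states.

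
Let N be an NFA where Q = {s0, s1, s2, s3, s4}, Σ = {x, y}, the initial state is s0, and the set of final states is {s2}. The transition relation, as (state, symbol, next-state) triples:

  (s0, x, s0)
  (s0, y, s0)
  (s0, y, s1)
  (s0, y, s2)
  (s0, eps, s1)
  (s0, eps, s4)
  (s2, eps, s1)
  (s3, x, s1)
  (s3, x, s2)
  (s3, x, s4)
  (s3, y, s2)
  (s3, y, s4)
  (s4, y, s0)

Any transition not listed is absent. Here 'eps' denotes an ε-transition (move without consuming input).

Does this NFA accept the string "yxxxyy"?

Start: ε-closure({s0}) = {s0, s1, s4}.
Read 'y': s0→{s0, s1, s2}, s1→∅, s4→{s0}; union {s0, s1, s2}; ε-closure = {s0, s1, s2, s4}.
Read 'x': s0→{s0}, s1→∅, s2→∅, s4→∅; union {s0}; ε-closure = {s0, s1, s4}.
Read 'x': s0→{s0}, s1→∅, s4→∅; union {s0}; ε-closure = {s0, s1, s4}.
Read 'x': s0→{s0}, s1→∅, s4→∅; union {s0}; ε-closure = {s0, s1, s4}.
Read 'y': s0→{s0, s1, s2}, s1→∅, s4→{s0}; union {s0, s1, s2}; ε-closure = {s0, s1, s2, s4}.
Read 'y': s0→{s0, s1, s2}, s1→∅, s2→∅, s4→{s0}; union {s0, s1, s2}; ε-closure = {s0, s1, s2, s4}.
The final set {s0, s1, s2, s4} contains the accepting state s2.

Yes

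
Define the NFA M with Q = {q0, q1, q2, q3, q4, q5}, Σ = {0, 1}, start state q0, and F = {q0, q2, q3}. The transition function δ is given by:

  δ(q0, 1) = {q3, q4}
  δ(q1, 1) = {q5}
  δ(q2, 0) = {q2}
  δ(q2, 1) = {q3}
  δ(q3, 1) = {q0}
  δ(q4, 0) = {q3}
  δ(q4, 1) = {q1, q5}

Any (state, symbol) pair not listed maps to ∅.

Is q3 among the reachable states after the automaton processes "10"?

Yes

Start in {q0}.
Read '1': q0→{q3, q4}; now {q3, q4}.
Read '0': q3→∅, q4→{q3}; now {q3}.
State q3 is in {q3}.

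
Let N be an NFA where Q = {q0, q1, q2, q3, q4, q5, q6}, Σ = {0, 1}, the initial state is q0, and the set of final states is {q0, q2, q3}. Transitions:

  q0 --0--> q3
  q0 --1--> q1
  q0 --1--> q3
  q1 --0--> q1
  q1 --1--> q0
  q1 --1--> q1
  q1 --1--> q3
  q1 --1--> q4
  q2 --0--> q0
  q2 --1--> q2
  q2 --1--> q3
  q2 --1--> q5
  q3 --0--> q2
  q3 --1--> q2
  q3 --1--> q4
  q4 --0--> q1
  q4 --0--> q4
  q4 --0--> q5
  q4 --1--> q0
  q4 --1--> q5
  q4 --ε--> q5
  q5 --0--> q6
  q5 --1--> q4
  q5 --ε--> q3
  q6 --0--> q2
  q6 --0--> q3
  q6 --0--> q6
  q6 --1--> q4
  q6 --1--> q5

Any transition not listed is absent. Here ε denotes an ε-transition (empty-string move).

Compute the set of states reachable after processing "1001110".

{q0, q1, q2, q3, q4, q5, q6}

Start in {q0}.
Read '1': q0→{q1, q3}; now {q1, q3}.
Read '0': q1→{q1}, q3→{q2}; now {q1, q2}.
Read '0': q1→{q1}, q2→{q0}; now {q0, q1}.
Read '1': q0→{q1, q3}, q1→{q0, q1, q3, q4}; union {q0, q1, q3, q4}; ε-closure = {q0, q1, q3, q4, q5}.
Read '1': q0→{q1, q3}, q1→{q0, q1, q3, q4}, q3→{q2, q4}, q4→{q0, q5}, q5→{q4}; now {q0, q1, q2, q3, q4, q5}.
Read '1': q0→{q1, q3}, q1→{q0, q1, q3, q4}, q2→{q2, q3, q5}, q3→{q2, q4}, q4→{q0, q5}, q5→{q4}; now {q0, q1, q2, q3, q4, q5}.
Read '0': q0→{q3}, q1→{q1}, q2→{q0}, q3→{q2}, q4→{q1, q4, q5}, q5→{q6}; now {q0, q1, q2, q3, q4, q5, q6}.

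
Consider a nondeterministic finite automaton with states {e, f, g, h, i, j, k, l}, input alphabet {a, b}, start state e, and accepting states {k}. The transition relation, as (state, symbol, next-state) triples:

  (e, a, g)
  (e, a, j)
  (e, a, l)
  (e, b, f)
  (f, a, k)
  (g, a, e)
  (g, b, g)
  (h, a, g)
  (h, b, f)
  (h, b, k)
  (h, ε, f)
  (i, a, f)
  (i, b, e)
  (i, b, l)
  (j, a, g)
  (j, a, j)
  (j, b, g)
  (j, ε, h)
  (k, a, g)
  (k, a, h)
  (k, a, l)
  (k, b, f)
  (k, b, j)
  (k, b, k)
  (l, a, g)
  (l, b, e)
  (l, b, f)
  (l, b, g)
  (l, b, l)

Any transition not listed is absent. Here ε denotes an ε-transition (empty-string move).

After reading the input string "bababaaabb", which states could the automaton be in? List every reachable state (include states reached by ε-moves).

Start in {e}.
Read 'b': {e} → {f}.
Read 'a': {f} → {k}.
Read 'b': {k} → {f, h, j, k}.
Read 'a': {f, h, j, k} → {f, g, h, j, k, l}.
Read 'b': {f, g, h, j, k, l} → {e, f, g, h, j, k, l}.
Read 'a': {e, f, g, h, j, k, l} → {e, f, g, h, j, k, l}.
Read 'a': {e, f, g, h, j, k, l} → {e, f, g, h, j, k, l}.
Read 'a': {e, f, g, h, j, k, l} → {e, f, g, h, j, k, l}.
Read 'b': {e, f, g, h, j, k, l} → {e, f, g, h, j, k, l}.
Read 'b': {e, f, g, h, j, k, l} → {e, f, g, h, j, k, l}.

{e, f, g, h, j, k, l}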